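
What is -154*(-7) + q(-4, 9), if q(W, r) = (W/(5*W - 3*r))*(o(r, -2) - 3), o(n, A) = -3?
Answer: 50642/47 ≈ 1077.5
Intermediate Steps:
q(W, r) = -6*W/(-3*r + 5*W) (q(W, r) = (W/(5*W - 3*r))*(-3 - 3) = (W/(-3*r + 5*W))*(-6) = -6*W/(-3*r + 5*W))
-154*(-7) + q(-4, 9) = -154*(-7) + 6*(-4)/(-5*(-4) + 3*9) = 1078 + 6*(-4)/(20 + 27) = 1078 + 6*(-4)/47 = 1078 + 6*(-4)*(1/47) = 1078 - 24/47 = 50642/47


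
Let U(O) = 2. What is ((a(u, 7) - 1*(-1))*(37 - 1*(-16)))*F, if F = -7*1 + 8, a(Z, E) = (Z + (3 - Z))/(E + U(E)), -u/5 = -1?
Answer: 212/3 ≈ 70.667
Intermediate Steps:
u = 5 (u = -5*(-1) = 5)
a(Z, E) = 3/(2 + E) (a(Z, E) = (Z + (3 - Z))/(E + 2) = 3/(2 + E))
F = 1 (F = -7 + 8 = 1)
((a(u, 7) - 1*(-1))*(37 - 1*(-16)))*F = ((3/(2 + 7) - 1*(-1))*(37 - 1*(-16)))*1 = ((3/9 + 1)*(37 + 16))*1 = ((3*(1/9) + 1)*53)*1 = ((1/3 + 1)*53)*1 = ((4/3)*53)*1 = (212/3)*1 = 212/3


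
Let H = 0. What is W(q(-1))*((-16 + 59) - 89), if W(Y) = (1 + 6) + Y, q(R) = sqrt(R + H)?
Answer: -322 - 46*I ≈ -322.0 - 46.0*I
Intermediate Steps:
q(R) = sqrt(R) (q(R) = sqrt(R + 0) = sqrt(R))
W(Y) = 7 + Y
W(q(-1))*((-16 + 59) - 89) = (7 + sqrt(-1))*((-16 + 59) - 89) = (7 + I)*(43 - 89) = (7 + I)*(-46) = -322 - 46*I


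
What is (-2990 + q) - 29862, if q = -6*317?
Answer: -34754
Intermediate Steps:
q = -1902
(-2990 + q) - 29862 = (-2990 - 1902) - 29862 = -4892 - 29862 = -34754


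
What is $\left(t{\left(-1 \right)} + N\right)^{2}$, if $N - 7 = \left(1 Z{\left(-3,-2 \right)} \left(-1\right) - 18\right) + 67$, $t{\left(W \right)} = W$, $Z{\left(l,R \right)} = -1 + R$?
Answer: $3364$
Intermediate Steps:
$N = 59$ ($N = 7 + \left(\left(1 \left(-1 - 2\right) \left(-1\right) - 18\right) + 67\right) = 7 + \left(\left(1 \left(-3\right) \left(-1\right) - 18\right) + 67\right) = 7 + \left(\left(\left(-3\right) \left(-1\right) - 18\right) + 67\right) = 7 + \left(\left(3 - 18\right) + 67\right) = 7 + \left(-15 + 67\right) = 7 + 52 = 59$)
$\left(t{\left(-1 \right)} + N\right)^{2} = \left(-1 + 59\right)^{2} = 58^{2} = 3364$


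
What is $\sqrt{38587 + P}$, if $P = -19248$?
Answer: $\sqrt{19339} \approx 139.06$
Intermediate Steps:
$\sqrt{38587 + P} = \sqrt{38587 - 19248} = \sqrt{19339}$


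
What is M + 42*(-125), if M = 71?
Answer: -5179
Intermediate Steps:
M + 42*(-125) = 71 + 42*(-125) = 71 - 5250 = -5179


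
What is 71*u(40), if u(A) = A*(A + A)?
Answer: 227200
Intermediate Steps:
u(A) = 2*A² (u(A) = A*(2*A) = 2*A²)
71*u(40) = 71*(2*40²) = 71*(2*1600) = 71*3200 = 227200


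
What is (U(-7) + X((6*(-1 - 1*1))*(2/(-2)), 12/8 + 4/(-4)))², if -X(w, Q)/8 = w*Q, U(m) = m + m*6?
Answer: 9409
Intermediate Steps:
U(m) = 7*m (U(m) = m + 6*m = 7*m)
X(w, Q) = -8*Q*w (X(w, Q) = -8*w*Q = -8*Q*w)
(U(-7) + X((6*(-1 - 1*1))*(2/(-2)), 12/8 + 4/(-4)))² = (7*(-7) - 8*(12/8 + 4/(-4))*(6*(-1 - 1*1))*(2/(-2)))² = (-49 - 8*(12*(⅛) + 4*(-¼))*(6*(-1 - 1))*(2*(-½)))² = (-49 - 8*(3/2 - 1)*(6*(-2))*(-1))² = (-49 - 8*½*(-12*(-1)))² = (-49 - 8*½*12)² = (-49 - 48)² = (-97)² = 9409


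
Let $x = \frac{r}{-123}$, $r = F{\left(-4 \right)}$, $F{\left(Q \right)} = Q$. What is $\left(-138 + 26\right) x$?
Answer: $- \frac{448}{123} \approx -3.6423$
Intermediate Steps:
$r = -4$
$x = \frac{4}{123}$ ($x = - \frac{4}{-123} = \left(-4\right) \left(- \frac{1}{123}\right) = \frac{4}{123} \approx 0.03252$)
$\left(-138 + 26\right) x = \left(-138 + 26\right) \frac{4}{123} = \left(-112\right) \frac{4}{123} = - \frac{448}{123}$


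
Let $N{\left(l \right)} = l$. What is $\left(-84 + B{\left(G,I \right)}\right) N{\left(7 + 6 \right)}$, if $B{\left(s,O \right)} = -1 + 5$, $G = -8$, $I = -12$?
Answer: $-1040$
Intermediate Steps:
$B{\left(s,O \right)} = 4$
$\left(-84 + B{\left(G,I \right)}\right) N{\left(7 + 6 \right)} = \left(-84 + 4\right) \left(7 + 6\right) = \left(-80\right) 13 = -1040$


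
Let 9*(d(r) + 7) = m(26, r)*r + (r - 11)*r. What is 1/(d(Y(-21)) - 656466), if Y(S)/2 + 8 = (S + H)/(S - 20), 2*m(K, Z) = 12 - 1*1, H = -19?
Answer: -1681/1103479817 ≈ -1.5234e-6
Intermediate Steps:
m(K, Z) = 11/2 (m(K, Z) = (12 - 1*1)/2 = (12 - 1)/2 = (1/2)*11 = 11/2)
Y(S) = -16 + 2*(-19 + S)/(-20 + S) (Y(S) = -16 + 2*((S - 19)/(S - 20)) = -16 + 2*((-19 + S)/(-20 + S)) = -16 + 2*(-19 + S)/(-20 + S))
d(r) = -7 + 11*r/18 + r*(-11 + r)/9 (d(r) = -7 + (11*r/2 + (r - 11)*r)/9 = -7 + (11*r/2 + (-11 + r)*r)/9 = -7 + (11*r/2 + r*(-11 + r))/9 = -7 + (11*r/18 + r*(-11 + r)/9) = -7 + 11*r/18 + r*(-11 + r)/9)
1/(d(Y(-21)) - 656466) = 1/((-7 - 11*(141 - 7*(-21))/(9*(-20 - 21)) + (2*(141 - 7*(-21))/(-20 - 21))**2/9) - 656466) = 1/((-7 - 11*(141 + 147)/(9*(-41)) + (2*(141 + 147)/(-41))**2/9) - 656466) = 1/((-7 - 11*(-1)*288/(9*41) + (2*(-1/41)*288)**2/9) - 656466) = 1/((-7 - 11/18*(-576/41) + (-576/41)**2/9) - 656466) = 1/((-7 + 352/41 + (1/9)*(331776/1681)) - 656466) = 1/((-7 + 352/41 + 36864/1681) - 656466) = 1/(39529/1681 - 656466) = 1/(-1103479817/1681) = -1681/1103479817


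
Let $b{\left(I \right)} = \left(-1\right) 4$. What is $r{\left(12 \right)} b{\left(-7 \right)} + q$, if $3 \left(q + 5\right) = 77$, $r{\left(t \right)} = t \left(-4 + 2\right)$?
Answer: $\frac{350}{3} \approx 116.67$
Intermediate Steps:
$r{\left(t \right)} = - 2 t$ ($r{\left(t \right)} = t \left(-2\right) = - 2 t$)
$q = \frac{62}{3}$ ($q = -5 + \frac{1}{3} \cdot 77 = -5 + \frac{77}{3} = \frac{62}{3} \approx 20.667$)
$b{\left(I \right)} = -4$
$r{\left(12 \right)} b{\left(-7 \right)} + q = \left(-2\right) 12 \left(-4\right) + \frac{62}{3} = \left(-24\right) \left(-4\right) + \frac{62}{3} = 96 + \frac{62}{3} = \frac{350}{3}$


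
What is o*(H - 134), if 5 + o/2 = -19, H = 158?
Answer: -1152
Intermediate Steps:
o = -48 (o = -10 + 2*(-19) = -10 - 38 = -48)
o*(H - 134) = -48*(158 - 134) = -48*24 = -1152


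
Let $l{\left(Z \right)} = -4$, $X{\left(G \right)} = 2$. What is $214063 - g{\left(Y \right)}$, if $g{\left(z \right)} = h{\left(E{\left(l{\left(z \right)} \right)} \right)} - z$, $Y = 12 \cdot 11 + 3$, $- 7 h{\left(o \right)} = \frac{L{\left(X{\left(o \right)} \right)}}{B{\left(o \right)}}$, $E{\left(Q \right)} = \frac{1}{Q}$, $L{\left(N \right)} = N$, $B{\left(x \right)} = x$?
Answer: $\frac{1499378}{7} \approx 2.142 \cdot 10^{5}$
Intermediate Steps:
$h{\left(o \right)} = - \frac{2}{7 o}$ ($h{\left(o \right)} = - \frac{2 \frac{1}{o}}{7} = - \frac{2}{7 o}$)
$Y = 135$ ($Y = 132 + 3 = 135$)
$g{\left(z \right)} = \frac{8}{7} - z$ ($g{\left(z \right)} = - \frac{2}{7 \frac{1}{-4}} - z = - \frac{2}{7 \left(- \frac{1}{4}\right)} - z = \left(- \frac{2}{7}\right) \left(-4\right) - z = \frac{8}{7} - z$)
$214063 - g{\left(Y \right)} = 214063 - \left(\frac{8}{7} - 135\right) = 214063 - - \frac{937}{7} = 214063 + \frac{937}{7} = \frac{1499378}{7}$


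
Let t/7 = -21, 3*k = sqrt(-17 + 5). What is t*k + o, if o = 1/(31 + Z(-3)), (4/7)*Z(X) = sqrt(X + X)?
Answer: 2*(-6076*sqrt(3) - 2*I - 1029*I*sqrt(2))/(-124*I + 7*sqrt(6)) ≈ 0.031653 - 169.75*I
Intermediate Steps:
Z(X) = 7*sqrt(2)*sqrt(X)/4 (Z(X) = 7*sqrt(X + X)/4 = 7*sqrt(2*X)/4 = 7*(sqrt(2)*sqrt(X))/4 = 7*sqrt(2)*sqrt(X)/4)
k = 2*I*sqrt(3)/3 (k = sqrt(-17 + 5)/3 = sqrt(-12)/3 = (2*I*sqrt(3))/3 = 2*I*sqrt(3)/3 ≈ 1.1547*I)
t = -147 (t = 7*(-21) = -147)
o = 1/(31 + 7*I*sqrt(6)/4) (o = 1/(31 + 7*sqrt(2)*sqrt(-3)/4) = 1/(31 + 7*sqrt(2)*(I*sqrt(3))/4) = 1/(31 + 7*I*sqrt(6)/4) ≈ 0.031653 - 0.0043769*I)
t*k + o = -98*I*sqrt(3) + (248/7835 - 14*I*sqrt(6)/7835) = 248/7835 - 98*I*sqrt(3) - 14*I*sqrt(6)/7835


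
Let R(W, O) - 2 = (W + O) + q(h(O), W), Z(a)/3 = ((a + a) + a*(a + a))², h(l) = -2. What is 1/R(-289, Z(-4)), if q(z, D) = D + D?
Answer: 1/863 ≈ 0.0011587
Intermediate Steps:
Z(a) = 3*(2*a + 2*a²)² (Z(a) = 3*((a + a) + a*(a + a))² = 3*(2*a + a*(2*a))² = 3*(2*a + 2*a²)²)
q(z, D) = 2*D
R(W, O) = 2 + O + 3*W (R(W, O) = 2 + ((W + O) + 2*W) = 2 + ((O + W) + 2*W) = 2 + (O + 3*W) = 2 + O + 3*W)
1/R(-289, Z(-4)) = 1/(2 + 12*(-4)²*(1 - 4)² + 3*(-289)) = 1/(2 + 12*16*(-3)² - 867) = 1/(2 + 12*16*9 - 867) = 1/(2 + 1728 - 867) = 1/863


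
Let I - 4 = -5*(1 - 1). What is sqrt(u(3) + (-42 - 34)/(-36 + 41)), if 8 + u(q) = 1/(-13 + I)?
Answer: I*sqrt(5245)/15 ≈ 4.8282*I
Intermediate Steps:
I = 4 (I = 4 - 5*(1 - 1) = 4 - 5*0 = 4 + 0 = 4)
u(q) = -73/9 (u(q) = -8 + 1/(-13 + 4) = -8 + 1/(-9) = -8 - 1/9 = -73/9)
sqrt(u(3) + (-42 - 34)/(-36 + 41)) = sqrt(-73/9 + (-42 - 34)/(-36 + 41)) = sqrt(-73/9 - 76/5) = sqrt(-1049/45) = I*sqrt(5245)/15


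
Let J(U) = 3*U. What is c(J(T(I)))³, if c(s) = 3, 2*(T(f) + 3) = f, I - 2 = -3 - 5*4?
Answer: 27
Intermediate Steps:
I = -21 (I = 2 + (-3 - 5*4) = 2 + (-3 - 20) = 2 - 23 = -21)
T(f) = -3 + f/2
c(J(T(I)))³ = 3³ = 27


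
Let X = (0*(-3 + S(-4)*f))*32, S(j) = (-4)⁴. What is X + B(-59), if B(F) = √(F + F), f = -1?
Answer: I*√118 ≈ 10.863*I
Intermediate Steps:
S(j) = 256
B(F) = √2*√F (B(F) = √(2*F) = √2*√F)
X = 0 (X = (0*(-3 + 256*(-1)))*32 = (0*(-3 - 256))*32 = (0*(-259))*32 = 0*32 = 0)
X + B(-59) = 0 + √2*√(-59) = 0 + √2*(I*√59) = 0 + I*√118 = I*√118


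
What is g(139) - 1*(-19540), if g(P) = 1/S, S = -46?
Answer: 898839/46 ≈ 19540.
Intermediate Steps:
g(P) = -1/46 (g(P) = 1/(-46) = -1/46)
g(139) - 1*(-19540) = -1/46 - 1*(-19540) = -1/46 + 19540 = 898839/46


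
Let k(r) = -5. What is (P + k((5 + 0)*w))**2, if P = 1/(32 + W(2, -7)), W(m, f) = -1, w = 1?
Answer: 23716/961 ≈ 24.678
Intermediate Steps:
P = 1/31 (P = 1/(32 - 1) = 1/31 ≈ 0.032258)
(P + k((5 + 0)*w))**2 = (1/31 - 5)**2 = (-154/31)**2 = 23716/961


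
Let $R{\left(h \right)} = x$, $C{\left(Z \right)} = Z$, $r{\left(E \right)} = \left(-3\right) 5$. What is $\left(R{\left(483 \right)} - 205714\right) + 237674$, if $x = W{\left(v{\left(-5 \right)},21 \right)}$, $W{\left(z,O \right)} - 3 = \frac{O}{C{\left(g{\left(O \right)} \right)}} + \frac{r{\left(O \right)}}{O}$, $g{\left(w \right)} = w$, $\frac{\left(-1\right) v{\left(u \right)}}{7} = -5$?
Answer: $\frac{223743}{7} \approx 31963.0$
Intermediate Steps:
$v{\left(u \right)} = 35$ ($v{\left(u \right)} = \left(-7\right) \left(-5\right) = 35$)
$r{\left(E \right)} = -15$
$W{\left(z,O \right)} = 4 - \frac{15}{O}$ ($W{\left(z,O \right)} = 3 - \left(\frac{15}{O} - \frac{O}{O}\right) = 3 + \left(1 - \frac{15}{O}\right) = 4 - \frac{15}{O}$)
$x = \frac{23}{7}$ ($x = 4 - \frac{15}{21} = 4 - \frac{5}{7} = \frac{23}{7} \approx 3.2857$)
$R{\left(h \right)} = \frac{23}{7}$
$\left(R{\left(483 \right)} - 205714\right) + 237674 = \left(\frac{23}{7} - 205714\right) + 237674 = - \frac{1439975}{7} + 237674 = \frac{223743}{7}$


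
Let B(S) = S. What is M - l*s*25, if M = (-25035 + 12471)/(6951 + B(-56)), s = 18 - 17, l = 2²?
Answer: -702064/6895 ≈ -101.82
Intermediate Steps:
l = 4
s = 1
M = -12564/6895 (M = (-25035 + 12471)/(6951 - 56) = -12564/6895 ≈ -1.8222)
M - l*s*25 = -12564/6895 - 4*1*25 = -12564/6895 - 4*25 = -12564/6895 - 1*100 = -12564/6895 - 100 = -702064/6895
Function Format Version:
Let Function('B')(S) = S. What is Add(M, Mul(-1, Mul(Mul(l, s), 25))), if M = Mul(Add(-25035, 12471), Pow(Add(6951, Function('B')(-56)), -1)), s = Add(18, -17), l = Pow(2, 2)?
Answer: Rational(-702064, 6895) ≈ -101.82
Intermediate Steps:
l = 4
s = 1
M = Rational(-12564, 6895) (M = Mul(Add(-25035, 12471), Pow(Add(6951, -56), -1)) = Mul(-12564, Pow(6895, -1)) = Mul(-12564, Rational(1, 6895)) = Rational(-12564, 6895) ≈ -1.8222)
Add(M, Mul(-1, Mul(Mul(l, s), 25))) = Add(Rational(-12564, 6895), Mul(-1, Mul(Mul(4, 1), 25))) = Add(Rational(-12564, 6895), Mul(-1, Mul(4, 25))) = Add(Rational(-12564, 6895), Mul(-1, 100)) = Add(Rational(-12564, 6895), -100) = Rational(-702064, 6895)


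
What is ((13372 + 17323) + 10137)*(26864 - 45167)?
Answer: -747348096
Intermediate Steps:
((13372 + 17323) + 10137)*(26864 - 45167) = (30695 + 10137)*(-18303) = 40832*(-18303) = -747348096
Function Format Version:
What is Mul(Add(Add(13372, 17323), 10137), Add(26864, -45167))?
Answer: -747348096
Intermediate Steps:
Mul(Add(Add(13372, 17323), 10137), Add(26864, -45167)) = Mul(Add(30695, 10137), -18303) = Mul(40832, -18303) = -747348096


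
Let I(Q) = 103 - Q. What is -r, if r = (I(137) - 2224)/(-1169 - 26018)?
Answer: -2258/27187 ≈ -0.083054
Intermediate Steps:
r = 2258/27187 (r = ((103 - 1*137) - 2224)/(-1169 - 26018) = ((103 - 137) - 2224)/(-27187) = (-34 - 2224)*(-1/27187) = -2258*(-1/27187) = 2258/27187 ≈ 0.083054)
-r = -1*2258/27187 = -2258/27187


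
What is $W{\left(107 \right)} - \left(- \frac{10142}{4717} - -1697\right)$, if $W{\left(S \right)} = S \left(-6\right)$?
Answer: $- \frac{11022921}{4717} \approx -2336.9$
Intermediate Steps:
$W{\left(S \right)} = - 6 S$
$W{\left(107 \right)} - \left(- \frac{10142}{4717} - -1697\right) = \left(-6\right) 107 - \left(- \frac{10142}{4717} - -1697\right) = -642 - \left(\left(-10142\right) \frac{1}{4717} + 1697\right) = -642 - \left(- \frac{10142}{4717} + 1697\right) = -642 - \frac{7994607}{4717} = - \frac{11022921}{4717}$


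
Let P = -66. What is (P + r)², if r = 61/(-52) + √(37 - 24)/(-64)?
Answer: 3123470741/692224 + 3493*√13/1664 ≈ 4519.8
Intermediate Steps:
r = -61/52 - √13/64 (r = 61*(-1/52) + √13*(-1/64) = -61/52 - √13/64 ≈ -1.2294)
(P + r)² = (-66 + (-61/52 - √13/64))² = (-3493/52 - √13/64)²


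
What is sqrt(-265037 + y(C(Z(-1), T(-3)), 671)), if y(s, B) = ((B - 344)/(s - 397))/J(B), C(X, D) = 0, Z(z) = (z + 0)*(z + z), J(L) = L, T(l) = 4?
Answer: I*sqrt(18807564631143002)/266387 ≈ 514.82*I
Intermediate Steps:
Z(z) = 2*z**2 (Z(z) = z*(2*z) = 2*z**2)
y(s, B) = (-344 + B)/(B*(-397 + s)) (y(s, B) = ((B - 344)/(s - 397))/B = ((-344 + B)/(-397 + s))/B = (-344 + B)/(B*(-397 + s)))
sqrt(-265037 + y(C(Z(-1), T(-3)), 671)) = sqrt(-265037 + (-344 + 671)/(671*(-397 + 0))) = sqrt(-265037 + (1/671)*327/(-397)) = sqrt(-265037 + (1/671)*(-1/397)*327) = sqrt(-265037 - 327/266387) = sqrt(-70602411646/266387) = I*sqrt(18807564631143002)/266387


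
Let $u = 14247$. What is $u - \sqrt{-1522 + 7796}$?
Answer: $14247 - \sqrt{6274} \approx 14168.0$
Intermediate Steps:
$u - \sqrt{-1522 + 7796} = 14247 - \sqrt{-1522 + 7796} = 14247 - \sqrt{6274}$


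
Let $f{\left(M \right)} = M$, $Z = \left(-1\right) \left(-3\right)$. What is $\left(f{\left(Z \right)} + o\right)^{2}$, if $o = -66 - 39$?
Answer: $10404$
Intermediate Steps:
$o = -105$
$Z = 3$
$\left(f{\left(Z \right)} + o\right)^{2} = \left(3 - 105\right)^{2} = \left(-102\right)^{2} = 10404$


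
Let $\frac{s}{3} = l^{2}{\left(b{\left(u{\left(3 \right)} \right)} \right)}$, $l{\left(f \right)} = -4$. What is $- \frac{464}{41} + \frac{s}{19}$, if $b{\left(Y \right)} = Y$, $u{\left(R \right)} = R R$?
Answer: $- \frac{6848}{779} \approx -8.7908$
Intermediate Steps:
$u{\left(R \right)} = R^{2}$
$s = 48$ ($s = 3 \left(-4\right)^{2} = 3 \cdot 16 = 48$)
$- \frac{464}{41} + \frac{s}{19} = - \frac{464}{41} + \frac{48}{19} = - \frac{6848}{779}$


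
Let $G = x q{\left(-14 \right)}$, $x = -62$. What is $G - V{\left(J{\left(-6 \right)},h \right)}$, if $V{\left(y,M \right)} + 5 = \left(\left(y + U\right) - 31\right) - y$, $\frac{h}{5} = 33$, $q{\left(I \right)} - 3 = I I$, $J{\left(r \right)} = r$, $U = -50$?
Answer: $-12252$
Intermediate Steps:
$q{\left(I \right)} = 3 + I^{2}$ ($q{\left(I \right)} = 3 + I I = 3 + I^{2}$)
$h = 165$ ($h = 5 \cdot 33 = 165$)
$V{\left(y,M \right)} = -86$ ($V{\left(y,M \right)} = -5 + \left(\left(\left(y - 50\right) - 31\right) - y\right) = -5 + \left(\left(\left(-50 + y\right) - 31\right) - y\right) = -5 + \left(\left(-81 + y\right) - y\right) = -5 - 81 = -86$)
$G = -12338$ ($G = - 62 \left(3 + \left(-14\right)^{2}\right) = - 62 \left(3 + 196\right) = \left(-62\right) 199 = -12338$)
$G - V{\left(J{\left(-6 \right)},h \right)} = -12338 - -86 = -12338 + 86 = -12252$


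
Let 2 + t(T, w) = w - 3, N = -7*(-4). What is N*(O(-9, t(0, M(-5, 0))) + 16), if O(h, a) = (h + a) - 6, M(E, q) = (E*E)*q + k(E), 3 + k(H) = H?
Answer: -336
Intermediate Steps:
k(H) = -3 + H
N = 28
M(E, q) = -3 + E + q*E² (M(E, q) = (E*E)*q + (-3 + E) = E²*q + (-3 + E) = q*E² + (-3 + E) = -3 + E + q*E²)
t(T, w) = -5 + w (t(T, w) = -2 + (w - 3) = -2 + (-3 + w) = -5 + w)
O(h, a) = -6 + a + h (O(h, a) = (a + h) - 6 = -6 + a + h)
N*(O(-9, t(0, M(-5, 0))) + 16) = 28*((-6 + (-5 + (-3 - 5 + 0*(-5)²)) - 9) + 16) = 28*((-6 + (-5 + (-3 - 5 + 0*25)) - 9) + 16) = 28*((-6 + (-5 + (-3 - 5 + 0)) - 9) + 16) = 28*((-6 + (-5 - 8) - 9) + 16) = 28*((-6 - 13 - 9) + 16) = 28*(-28 + 16) = 28*(-12) = -336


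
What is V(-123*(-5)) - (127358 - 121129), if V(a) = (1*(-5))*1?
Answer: -6234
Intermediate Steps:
V(a) = -5 (V(a) = -5*1 = -5)
V(-123*(-5)) - (127358 - 121129) = -5 - (127358 - 121129) = -5 - 1*6229 = -5 - 6229 = -6234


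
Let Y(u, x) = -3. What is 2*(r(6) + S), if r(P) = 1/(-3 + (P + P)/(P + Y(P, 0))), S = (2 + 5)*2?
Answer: 30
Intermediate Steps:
S = 14 (S = 7*2 = 14)
r(P) = 1/(-3 + 2*P/(-3 + P)) (r(P) = 1/(-3 + (P + P)/(P - 3)) = 1/(-3 + (2*P)/(-3 + P)) = 1/(-3 + 2*P/(-3 + P)))
2*(r(6) + S) = 2*((3 - 1*6)/(-9 + 6) + 14) = 2*((3 - 6)/(-3) + 14) = 2*(-⅓*(-3) + 14) = 2*(1 + 14) = 2*15 = 30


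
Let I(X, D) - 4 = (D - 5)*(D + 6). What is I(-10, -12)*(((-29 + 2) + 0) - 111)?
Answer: -14628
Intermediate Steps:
I(X, D) = 4 + (-5 + D)*(6 + D) (I(X, D) = 4 + (D - 5)*(D + 6) = 4 + (-5 + D)*(6 + D))
I(-10, -12)*(((-29 + 2) + 0) - 111) = (-26 - 12 + (-12)²)*(((-29 + 2) + 0) - 111) = (-26 - 12 + 144)*((-27 + 0) - 111) = 106*(-27 - 111) = 106*(-138) = -14628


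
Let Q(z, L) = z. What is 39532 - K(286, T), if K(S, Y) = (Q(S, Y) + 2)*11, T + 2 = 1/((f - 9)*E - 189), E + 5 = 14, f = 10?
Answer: 36364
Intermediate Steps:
E = 9 (E = -5 + 14 = 9)
T = -361/180 (T = -2 + 1/((10 - 9)*9 - 189) = -2 + 1/(1*9 - 189) = -2 + 1/(9 - 189) = -2 + 1/(-180) = -2 - 1/180 = -361/180 ≈ -2.0056)
K(S, Y) = 22 + 11*S (K(S, Y) = (S + 2)*11 = (2 + S)*11 = 22 + 11*S)
39532 - K(286, T) = 39532 - (22 + 11*286) = 39532 - (22 + 3146) = 39532 - 1*3168 = 39532 - 3168 = 36364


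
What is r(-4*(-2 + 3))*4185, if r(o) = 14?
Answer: 58590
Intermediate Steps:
r(-4*(-2 + 3))*4185 = 14*4185 = 58590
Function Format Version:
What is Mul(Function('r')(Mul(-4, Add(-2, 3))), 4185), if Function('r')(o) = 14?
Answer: 58590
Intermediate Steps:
Mul(Function('r')(Mul(-4, Add(-2, 3))), 4185) = Mul(14, 4185) = 58590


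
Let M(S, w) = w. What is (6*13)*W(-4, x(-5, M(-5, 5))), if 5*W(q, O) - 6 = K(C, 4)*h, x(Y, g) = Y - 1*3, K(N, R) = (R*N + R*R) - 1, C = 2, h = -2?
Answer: -624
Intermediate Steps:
K(N, R) = -1 + R² + N*R (K(N, R) = (N*R + R²) - 1 = (R² + N*R) - 1 = -1 + R² + N*R)
x(Y, g) = -3 + Y (x(Y, g) = Y - 3 = -3 + Y)
W(q, O) = -8 (W(q, O) = 6/5 + ((-1 + 4² + 2*4)*(-2))/5 = 6/5 + ((-1 + 16 + 8)*(-2))/5 = 6/5 + (23*(-2))/5 = 6/5 + (⅕)*(-46) = 6/5 - 46/5 = -8)
(6*13)*W(-4, x(-5, M(-5, 5))) = (6*13)*(-8) = 78*(-8) = -624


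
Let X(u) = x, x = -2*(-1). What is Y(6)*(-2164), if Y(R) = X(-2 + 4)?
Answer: -4328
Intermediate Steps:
x = 2
X(u) = 2
Y(R) = 2
Y(6)*(-2164) = 2*(-2164) = -4328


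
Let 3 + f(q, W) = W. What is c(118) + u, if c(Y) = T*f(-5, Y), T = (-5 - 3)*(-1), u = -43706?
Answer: -42786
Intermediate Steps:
f(q, W) = -3 + W
T = 8 (T = -8*(-1) = 8)
c(Y) = -24 + 8*Y (c(Y) = 8*(-3 + Y) = -24 + 8*Y)
c(118) + u = (-24 + 8*118) - 43706 = (-24 + 944) - 43706 = 920 - 43706 = -42786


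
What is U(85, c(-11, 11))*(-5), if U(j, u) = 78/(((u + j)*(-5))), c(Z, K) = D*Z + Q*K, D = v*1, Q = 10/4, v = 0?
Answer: 52/75 ≈ 0.69333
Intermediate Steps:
Q = 5/2 (Q = 10*(¼) = 5/2 ≈ 2.5000)
D = 0 (D = 0*1 = 0)
c(Z, K) = 5*K/2 (c(Z, K) = 0*Z + 5*K/2 = 0 + 5*K/2 = 5*K/2)
U(j, u) = 78/(-5*j - 5*u) (U(j, u) = 78/(((j + u)*(-5))) = 78/(-5*j - 5*u))
U(85, c(-11, 11))*(-5) = -78/(5*85 + 5*((5/2)*11))*(-5) = -78/(425 + 5*(55/2))*(-5) = -78/(425 + 275/2)*(-5) = -78/1125/2*(-5) = -78*2/1125*(-5) = -52/375*(-5) = 52/75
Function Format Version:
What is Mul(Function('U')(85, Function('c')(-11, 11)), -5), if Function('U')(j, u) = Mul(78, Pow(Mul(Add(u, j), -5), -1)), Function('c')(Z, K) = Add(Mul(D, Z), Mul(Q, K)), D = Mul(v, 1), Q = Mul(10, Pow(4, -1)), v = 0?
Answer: Rational(52, 75) ≈ 0.69333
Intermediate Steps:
Q = Rational(5, 2) (Q = Mul(10, Rational(1, 4)) = Rational(5, 2) ≈ 2.5000)
D = 0 (D = Mul(0, 1) = 0)
Function('c')(Z, K) = Mul(Rational(5, 2), K) (Function('c')(Z, K) = Add(Mul(0, Z), Mul(Rational(5, 2), K)) = Add(0, Mul(Rational(5, 2), K)) = Mul(Rational(5, 2), K))
Function('U')(j, u) = Mul(78, Pow(Add(Mul(-5, j), Mul(-5, u)), -1)) (Function('U')(j, u) = Mul(78, Pow(Mul(Add(j, u), -5), -1)) = Mul(78, Pow(Add(Mul(-5, j), Mul(-5, u)), -1)))
Mul(Function('U')(85, Function('c')(-11, 11)), -5) = Mul(Mul(-78, Pow(Add(Mul(5, 85), Mul(5, Mul(Rational(5, 2), 11))), -1)), -5) = Mul(Mul(-78, Pow(Add(425, Mul(5, Rational(55, 2))), -1)), -5) = Mul(Mul(-78, Pow(Add(425, Rational(275, 2)), -1)), -5) = Mul(Mul(-78, Pow(Rational(1125, 2), -1)), -5) = Mul(Mul(-78, Rational(2, 1125)), -5) = Mul(Rational(-52, 375), -5) = Rational(52, 75)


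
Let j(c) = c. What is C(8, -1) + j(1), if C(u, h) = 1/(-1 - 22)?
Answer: 22/23 ≈ 0.95652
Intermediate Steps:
C(u, h) = -1/23 (C(u, h) = 1/(-23) = -1/23)
C(8, -1) + j(1) = -1/23 + 1 = 22/23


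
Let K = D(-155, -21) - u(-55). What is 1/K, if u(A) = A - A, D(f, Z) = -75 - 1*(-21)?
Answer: -1/54 ≈ -0.018519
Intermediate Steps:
D(f, Z) = -54 (D(f, Z) = -75 + 21 = -54)
u(A) = 0
K = -54 (K = -54 - 1*0 = -54 + 0 = -54)
1/K = 1/(-54) = -1/54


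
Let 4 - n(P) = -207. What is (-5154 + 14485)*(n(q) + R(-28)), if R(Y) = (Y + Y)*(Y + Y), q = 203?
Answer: 31230857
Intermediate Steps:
n(P) = 211 (n(P) = 4 - 1*(-207) = 4 + 207 = 211)
R(Y) = 4*Y² (R(Y) = (2*Y)*(2*Y) = 4*Y²)
(-5154 + 14485)*(n(q) + R(-28)) = (-5154 + 14485)*(211 + 4*(-28)²) = 9331*(211 + 4*784) = 9331*(211 + 3136) = 9331*3347 = 31230857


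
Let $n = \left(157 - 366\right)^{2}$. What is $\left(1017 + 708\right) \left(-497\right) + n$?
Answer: $-813644$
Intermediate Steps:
$n = 43681$ ($n = \left(-209\right)^{2} = 43681$)
$\left(1017 + 708\right) \left(-497\right) + n = \left(1017 + 708\right) \left(-497\right) + 43681 = 1725 \left(-497\right) + 43681 = -857325 + 43681 = -813644$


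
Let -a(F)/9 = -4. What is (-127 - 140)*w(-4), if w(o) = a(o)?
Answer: -9612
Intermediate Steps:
a(F) = 36 (a(F) = -9*(-4) = 36)
w(o) = 36
(-127 - 140)*w(-4) = (-127 - 140)*36 = -267*36 = -9612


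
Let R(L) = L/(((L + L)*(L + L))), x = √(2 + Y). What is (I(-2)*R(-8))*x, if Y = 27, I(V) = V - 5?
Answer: 7*√29/32 ≈ 1.1780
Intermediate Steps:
I(V) = -5 + V
x = √29 (x = √(2 + 27) = √29 ≈ 5.3852)
R(L) = 1/(4*L) (R(L) = L/(((2*L)*(2*L))) = L/((4*L²)) = L*(1/(4*L²)) = 1/(4*L))
(I(-2)*R(-8))*x = ((-5 - 2)*((¼)/(-8)))*√29 = (-7*(-1)/(4*8))*√29 = (-7*(-1/32))*√29 = 7*√29/32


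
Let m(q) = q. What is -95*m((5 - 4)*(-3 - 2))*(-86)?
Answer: -40850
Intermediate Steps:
-95*m((5 - 4)*(-3 - 2))*(-86) = -95*(5 - 4)*(-3 - 2)*(-86) = -95*(-5)*(-86) = 475*(-86) = -40850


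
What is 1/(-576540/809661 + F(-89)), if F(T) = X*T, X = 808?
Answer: -269887/19408306124 ≈ -1.3906e-5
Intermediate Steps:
F(T) = 808*T
1/(-576540/809661 + F(-89)) = 1/(-576540/809661 + 808*(-89)) = 1/(-576540*1/809661 - 71912) = 1/(-192180/269887 - 71912) = 1/(-19408306124/269887) = -269887/19408306124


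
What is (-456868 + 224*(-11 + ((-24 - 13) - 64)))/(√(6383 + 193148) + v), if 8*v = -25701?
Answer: 99094009248/647771417 + 30845184*√199531/647771417 ≈ 174.25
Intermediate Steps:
v = -25701/8 (v = (⅛)*(-25701) = -25701/8 ≈ -3212.6)
(-456868 + 224*(-11 + ((-24 - 13) - 64)))/(√(6383 + 193148) + v) = (-456868 + 224*(-11 + ((-24 - 13) - 64)))/(√(6383 + 193148) - 25701/8) = (-456868 + 224*(-11 + (-37 - 64)))/(√199531 - 25701/8) = (-456868 + 224*(-11 - 101))/(-25701/8 + √199531) = (-456868 + 224*(-112))/(-25701/8 + √199531) = (-456868 - 25088)/(-25701/8 + √199531) = -481956/(-25701/8 + √199531)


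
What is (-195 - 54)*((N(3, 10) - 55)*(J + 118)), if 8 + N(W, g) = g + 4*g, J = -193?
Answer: -242775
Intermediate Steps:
N(W, g) = -8 + 5*g (N(W, g) = -8 + (g + 4*g) = -8 + 5*g)
(-195 - 54)*((N(3, 10) - 55)*(J + 118)) = (-195 - 54)*(((-8 + 5*10) - 55)*(-193 + 118)) = -249*((-8 + 50) - 55)*(-75) = -249*(42 - 55)*(-75) = -(-3237)*(-75) = -249*975 = -242775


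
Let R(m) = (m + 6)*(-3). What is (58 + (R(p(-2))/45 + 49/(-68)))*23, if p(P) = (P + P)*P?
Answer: 1321879/1020 ≈ 1296.0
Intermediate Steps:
p(P) = 2*P² (p(P) = (2*P)*P = 2*P²)
R(m) = -18 - 3*m (R(m) = (6 + m)*(-3) = -18 - 3*m)
(58 + (R(p(-2))/45 + 49/(-68)))*23 = (58 + ((-18 - 6*(-2)²)/45 + 49/(-68)))*23 = (58 + ((-18 - 6*4)*(1/45) + 49*(-1/68)))*23 = (58 + ((-18 - 3*8)*(1/45) - 49/68))*23 = (58 + ((-18 - 24)*(1/45) - 49/68))*23 = (58 + (-42*1/45 - 49/68))*23 = (58 + (-14/15 - 49/68))*23 = (58 - 1687/1020)*23 = (57473/1020)*23 = 1321879/1020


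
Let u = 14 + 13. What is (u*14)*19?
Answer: 7182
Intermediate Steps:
u = 27
(u*14)*19 = (27*14)*19 = 378*19 = 7182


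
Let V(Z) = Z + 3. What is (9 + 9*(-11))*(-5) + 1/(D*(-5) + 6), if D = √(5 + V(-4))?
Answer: 1799/4 ≈ 449.75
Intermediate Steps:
V(Z) = 3 + Z
D = 2 (D = √(5 + (3 - 4)) = √(5 - 1) = √4 = 2)
(9 + 9*(-11))*(-5) + 1/(D*(-5) + 6) = (9 + 9*(-11))*(-5) + 1/(2*(-5) + 6) = (9 - 99)*(-5) + 1/(-10 + 6) = -90*(-5) + 1/(-4) = 450 - ¼ = 1799/4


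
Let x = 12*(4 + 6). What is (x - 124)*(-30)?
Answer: 120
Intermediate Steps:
x = 120 (x = 12*10 = 120)
(x - 124)*(-30) = (120 - 124)*(-30) = -4*(-30) = 120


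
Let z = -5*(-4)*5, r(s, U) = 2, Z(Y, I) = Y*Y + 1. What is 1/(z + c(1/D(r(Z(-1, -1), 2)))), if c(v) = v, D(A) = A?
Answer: 2/201 ≈ 0.0099503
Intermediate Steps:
Z(Y, I) = 1 + Y² (Z(Y, I) = Y² + 1 = 1 + Y²)
z = 100 (z = 20*5 = 100)
1/(z + c(1/D(r(Z(-1, -1), 2)))) = 1/(100 + 1/2) = 1/(100 + ½) = 1/(201/2) = 2/201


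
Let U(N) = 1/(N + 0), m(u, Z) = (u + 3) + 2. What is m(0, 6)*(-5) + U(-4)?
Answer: -101/4 ≈ -25.250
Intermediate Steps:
m(u, Z) = 5 + u (m(u, Z) = (3 + u) + 2 = 5 + u)
U(N) = 1/N
m(0, 6)*(-5) + U(-4) = (5 + 0)*(-5) + 1/(-4) = 5*(-5) - ¼ = -25 - ¼ = -101/4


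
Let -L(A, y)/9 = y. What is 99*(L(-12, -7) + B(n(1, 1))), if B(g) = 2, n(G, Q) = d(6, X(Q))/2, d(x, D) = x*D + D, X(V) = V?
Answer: 6435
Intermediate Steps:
d(x, D) = D + D*x (d(x, D) = D*x + D = D + D*x)
n(G, Q) = 7*Q/2 (n(G, Q) = (Q*(1 + 6))/2 = (Q*7)*(½) = (7*Q)*(½) = 7*Q/2)
L(A, y) = -9*y
99*(L(-12, -7) + B(n(1, 1))) = 99*(-9*(-7) + 2) = 99*(63 + 2) = 99*65 = 6435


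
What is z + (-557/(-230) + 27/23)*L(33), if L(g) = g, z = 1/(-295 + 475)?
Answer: 491261/4140 ≈ 118.66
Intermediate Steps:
z = 1/180 ≈ 0.0055556
z + (-557/(-230) + 27/23)*L(33) = 1/180 + (-557/(-230) + 27/23)*33 = 1/180 + (-557*(-1/230) + 27*(1/23))*33 = 1/180 + (557/230 + 27/23)*33 = 1/180 + (827/230)*33 = 1/180 + 27291/230 = 491261/4140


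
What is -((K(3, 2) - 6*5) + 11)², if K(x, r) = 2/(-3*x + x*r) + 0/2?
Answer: -3481/9 ≈ -386.78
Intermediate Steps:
K(x, r) = 2/(-3*x + r*x) (K(x, r) = 2/(-3*x + r*x) + 0*(½) = 2/(-3*x + r*x) + 0 = 2/(-3*x + r*x))
-((K(3, 2) - 6*5) + 11)² = -((2/(3*(-3 + 2)) - 6*5) + 11)² = -((2*(⅓)/(-1) - 30) + 11)² = -((2*(⅓)*(-1) - 30) + 11)² = -((-⅔ - 30) + 11)² = -(-92/3 + 11)² = -(-59/3)² = -1*3481/9 = -3481/9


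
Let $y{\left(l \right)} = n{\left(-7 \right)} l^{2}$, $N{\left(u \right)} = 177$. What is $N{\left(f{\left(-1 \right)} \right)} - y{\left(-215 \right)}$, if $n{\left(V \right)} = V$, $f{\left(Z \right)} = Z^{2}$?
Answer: $323752$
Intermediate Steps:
$y{\left(l \right)} = - 7 l^{2}$
$N{\left(f{\left(-1 \right)} \right)} - y{\left(-215 \right)} = 177 - - 7 \left(-215\right)^{2} = 177 - \left(-7\right) 46225 = 177 - -323575 = 177 + 323575 = 323752$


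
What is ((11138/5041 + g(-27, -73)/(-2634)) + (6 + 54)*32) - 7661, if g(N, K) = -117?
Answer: -25399678755/4425998 ≈ -5738.8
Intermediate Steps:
((11138/5041 + g(-27, -73)/(-2634)) + (6 + 54)*32) - 7661 = ((11138/5041 - 117/(-2634)) + (6 + 54)*32) - 7661 = ((11138*(1/5041) - 117*(-1/2634)) + 60*32) - 7661 = ((11138/5041 + 39/878) + 1920) - 7661 = (9975763/4425998 + 1920) - 7661 = 8507891923/4425998 - 7661 = -25399678755/4425998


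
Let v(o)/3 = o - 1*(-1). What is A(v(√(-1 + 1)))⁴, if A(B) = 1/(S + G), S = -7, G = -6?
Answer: 1/28561 ≈ 3.5013e-5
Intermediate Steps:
v(o) = 3 + 3*o (v(o) = 3*(o - 1*(-1)) = 3*(o + 1) = 3*(1 + o) = 3 + 3*o)
A(B) = -1/13 (A(B) = 1/(-7 - 6) = 1/(-13) = -1/13)
A(v(√(-1 + 1)))⁴ = (-1/13)⁴ = 1/28561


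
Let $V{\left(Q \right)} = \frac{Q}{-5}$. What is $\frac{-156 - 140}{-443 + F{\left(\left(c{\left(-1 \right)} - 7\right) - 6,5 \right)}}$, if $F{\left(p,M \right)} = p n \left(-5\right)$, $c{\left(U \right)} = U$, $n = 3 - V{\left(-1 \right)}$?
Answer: $\frac{296}{247} \approx 1.1984$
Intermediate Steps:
$V{\left(Q \right)} = - \frac{Q}{5}$ ($V{\left(Q \right)} = Q \left(- \frac{1}{5}\right) = - \frac{Q}{5}$)
$n = \frac{14}{5}$ ($n = 3 - \left(- \frac{1}{5}\right) \left(-1\right) = 3 - \frac{1}{5} = \frac{14}{5} \approx 2.8$)
$F{\left(p,M \right)} = - 14 p$ ($F{\left(p,M \right)} = p \frac{14}{5} \left(-5\right) = \frac{14 p}{5} \left(-5\right) = - 14 p$)
$\frac{-156 - 140}{-443 + F{\left(\left(c{\left(-1 \right)} - 7\right) - 6,5 \right)}} = \frac{-156 - 140}{-443 - 14 \left(\left(-1 - 7\right) - 6\right)} = - \frac{296}{-443 - 14 \left(-8 - 6\right)} = - \frac{296}{-443 - -196} = - \frac{296}{-443 + 196} = - \frac{296}{-247} = \left(-296\right) \left(- \frac{1}{247}\right) = \frac{296}{247}$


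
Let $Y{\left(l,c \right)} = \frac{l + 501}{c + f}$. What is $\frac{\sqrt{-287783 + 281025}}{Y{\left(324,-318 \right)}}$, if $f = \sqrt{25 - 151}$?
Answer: $\frac{i \sqrt{6758} \left(-106 + i \sqrt{14}\right)}{275} \approx -1.1185 - 31.687 i$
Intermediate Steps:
$f = 3 i \sqrt{14}$ ($f = \sqrt{-126} = 3 i \sqrt{14} \approx 11.225 i$)
$Y{\left(l,c \right)} = \frac{501 + l}{c + 3 i \sqrt{14}}$ ($Y{\left(l,c \right)} = \frac{l + 501}{c + 3 i \sqrt{14}} = \frac{501 + l}{c + 3 i \sqrt{14}}$)
$\frac{\sqrt{-287783 + 281025}}{Y{\left(324,-318 \right)}} = \frac{\sqrt{-287783 + 281025}}{\frac{1}{-318 + 3 i \sqrt{14}} \left(501 + 324\right)} = \frac{\sqrt{-6758}}{\frac{1}{-318 + 3 i \sqrt{14}} \cdot 825} = \frac{i \sqrt{6758}}{825 \frac{1}{-318 + 3 i \sqrt{14}}} = i \sqrt{6758} \left(- \frac{106}{275} + \frac{i \sqrt{14}}{275}\right)$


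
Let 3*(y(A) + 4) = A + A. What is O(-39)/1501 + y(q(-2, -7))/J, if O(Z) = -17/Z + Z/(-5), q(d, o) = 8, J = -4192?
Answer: 1585523/306744360 ≈ 0.0051689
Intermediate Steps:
O(Z) = -17/Z - Z/5 (O(Z) = -17/Z + Z*(-⅕) = -17/Z - Z/5)
y(A) = -4 + 2*A/3 (y(A) = -4 + (A + A)/3 = -4 + (2*A)/3 = -4 + 2*A/3)
O(-39)/1501 + y(q(-2, -7))/J = (-17/(-39) - ⅕*(-39))/1501 + (-4 + (⅔)*8)/(-4192) = (-17*(-1/39) + 39/5)*(1/1501) + (-4 + 16/3)*(-1/4192) = (17/39 + 39/5)*(1/1501) + (4/3)*(-1/4192) = (1606/195)*(1/1501) - 1/3144 = 1606/292695 - 1/3144 = 1585523/306744360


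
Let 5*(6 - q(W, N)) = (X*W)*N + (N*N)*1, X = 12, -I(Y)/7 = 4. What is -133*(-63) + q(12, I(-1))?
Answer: 45173/5 ≈ 9034.6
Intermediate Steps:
I(Y) = -28 (I(Y) = -7*4 = -28)
q(W, N) = 6 - N²/5 - 12*N*W/5 (q(W, N) = 6 - ((12*W)*N + (N*N)*1)/5 = 6 - (12*N*W + N²*1)/5 = 6 - (12*N*W + N²)/5 = 6 - (N² + 12*N*W)/5 = 6 + (-N²/5 - 12*N*W/5) = 6 - N²/5 - 12*N*W/5)
-133*(-63) + q(12, I(-1)) = -133*(-63) + (6 - ⅕*(-28)² - 12/5*(-28)*12) = 8379 + (6 - ⅕*784 + 4032/5) = 8379 + (6 - 784/5 + 4032/5) = 8379 + 3278/5 = 45173/5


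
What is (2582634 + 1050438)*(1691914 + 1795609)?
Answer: 12670422160656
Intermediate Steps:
(2582634 + 1050438)*(1691914 + 1795609) = 3633072*3487523 = 12670422160656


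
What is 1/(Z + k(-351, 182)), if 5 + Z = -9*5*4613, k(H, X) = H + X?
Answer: -1/207759 ≈ -4.8133e-6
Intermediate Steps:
Z = -207590 (Z = -5 - 9*5*4613 = -5 - 45*4613 = -5 - 207585 = -207590)
1/(Z + k(-351, 182)) = 1/(-207590 + (-351 + 182)) = 1/(-207590 - 169) = 1/(-207759) = -1/207759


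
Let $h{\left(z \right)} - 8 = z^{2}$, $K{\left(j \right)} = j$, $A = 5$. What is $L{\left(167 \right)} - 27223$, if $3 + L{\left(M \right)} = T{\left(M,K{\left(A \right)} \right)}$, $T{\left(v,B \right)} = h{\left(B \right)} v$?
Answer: $-21715$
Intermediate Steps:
$h{\left(z \right)} = 8 + z^{2}$
$T{\left(v,B \right)} = v \left(8 + B^{2}\right)$ ($T{\left(v,B \right)} = \left(8 + B^{2}\right) v = v \left(8 + B^{2}\right)$)
$L{\left(M \right)} = -3 + 33 M$ ($L{\left(M \right)} = -3 + M \left(8 + 5^{2}\right) = -3 + M \left(8 + 25\right) = -3 + M 33 = -3 + 33 M$)
$L{\left(167 \right)} - 27223 = \left(-3 + 33 \cdot 167\right) - 27223 = \left(-3 + 5511\right) - 27223 = 5508 - 27223 = -21715$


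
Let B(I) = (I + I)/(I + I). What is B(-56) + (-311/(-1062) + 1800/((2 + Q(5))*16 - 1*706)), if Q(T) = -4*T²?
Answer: 201767/402498 ≈ 0.50129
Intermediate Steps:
B(I) = 1 (B(I) = (2*I)/((2*I)) = (2*I)*(1/(2*I)) = 1)
B(-56) + (-311/(-1062) + 1800/((2 + Q(5))*16 - 1*706)) = 1 + (-311/(-1062) + 1800/((2 - 4*5²)*16 - 1*706)) = 1 + (-311*(-1/1062) + 1800/((2 - 4*25)*16 - 706)) = 1 + (311/1062 + 1800/((2 - 100)*16 - 706)) = 1 + (311/1062 + 1800/(-98*16 - 706)) = 1 + (311/1062 + 1800/(-1568 - 706)) = 1 + (311/1062 + 1800/(-2274)) = 1 + (311/1062 + 1800*(-1/2274)) = 1 + (311/1062 - 300/379) = 1 - 200731/402498 = 201767/402498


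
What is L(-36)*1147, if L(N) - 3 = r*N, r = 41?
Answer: -1689531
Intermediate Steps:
L(N) = 3 + 41*N
L(-36)*1147 = (3 + 41*(-36))*1147 = (3 - 1476)*1147 = -1473*1147 = -1689531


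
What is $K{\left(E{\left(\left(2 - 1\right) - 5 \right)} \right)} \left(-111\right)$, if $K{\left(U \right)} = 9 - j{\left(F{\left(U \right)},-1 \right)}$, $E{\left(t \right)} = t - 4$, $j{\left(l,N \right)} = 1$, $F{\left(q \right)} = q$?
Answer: $-888$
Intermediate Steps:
$E{\left(t \right)} = -4 + t$ ($E{\left(t \right)} = t - 4 = -4 + t$)
$K{\left(U \right)} = 8$ ($K{\left(U \right)} = 9 - 1 = 8$)
$K{\left(E{\left(\left(2 - 1\right) - 5 \right)} \right)} \left(-111\right) = 8 \left(-111\right) = -888$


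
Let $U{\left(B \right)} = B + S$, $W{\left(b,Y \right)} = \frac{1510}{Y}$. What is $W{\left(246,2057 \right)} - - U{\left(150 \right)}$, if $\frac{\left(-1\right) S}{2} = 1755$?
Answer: $- \frac{6910010}{2057} \approx -3359.3$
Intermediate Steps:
$S = -3510$ ($S = \left(-2\right) 1755 = -3510$)
$U{\left(B \right)} = -3510 + B$ ($U{\left(B \right)} = B - 3510 = -3510 + B$)
$W{\left(246,2057 \right)} - - U{\left(150 \right)} = \frac{1510}{2057} - - (-3510 + 150) = 1510 \cdot \frac{1}{2057} - \left(-1\right) \left(-3360\right) = \frac{1510}{2057} - 3360 = - \frac{6910010}{2057}$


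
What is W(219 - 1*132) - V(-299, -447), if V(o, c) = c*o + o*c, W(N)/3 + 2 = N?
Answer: -267051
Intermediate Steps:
W(N) = -6 + 3*N
V(o, c) = 2*c*o (V(o, c) = c*o + c*o = 2*c*o)
W(219 - 1*132) - V(-299, -447) = (-6 + 3*(219 - 1*132)) - 2*(-447)*(-299) = (-6 + 3*(219 - 132)) - 1*267306 = (-6 + 3*87) - 267306 = (-6 + 261) - 267306 = 255 - 267306 = -267051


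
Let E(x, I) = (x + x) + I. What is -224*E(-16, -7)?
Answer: 8736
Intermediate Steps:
E(x, I) = I + 2*x (E(x, I) = 2*x + I = I + 2*x)
-224*E(-16, -7) = -224*(-7 + 2*(-16)) = -224*(-7 - 32) = -224*(-39) = 8736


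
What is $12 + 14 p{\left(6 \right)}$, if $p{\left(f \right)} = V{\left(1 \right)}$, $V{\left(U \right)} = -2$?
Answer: $-16$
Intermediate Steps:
$p{\left(f \right)} = -2$
$12 + 14 p{\left(6 \right)} = 12 + 14 \left(-2\right) = 12 - 28 = -16$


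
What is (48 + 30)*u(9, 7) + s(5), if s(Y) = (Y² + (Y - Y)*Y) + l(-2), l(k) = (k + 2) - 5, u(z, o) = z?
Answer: 722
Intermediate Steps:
l(k) = -3 + k (l(k) = (2 + k) - 5 = -3 + k)
s(Y) = -5 + Y² (s(Y) = (Y² + (Y - Y)*Y) + (-3 - 2) = (Y² + 0*Y) - 5 = (Y² + 0) - 5 = Y² - 5 = -5 + Y²)
(48 + 30)*u(9, 7) + s(5) = (48 + 30)*9 + (-5 + 5²) = 78*9 + (-5 + 25) = 702 + 20 = 722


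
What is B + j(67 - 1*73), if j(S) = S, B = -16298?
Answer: -16304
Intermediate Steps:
B + j(67 - 1*73) = -16298 + (67 - 1*73) = -16298 + (67 - 73) = -16298 - 6 = -16304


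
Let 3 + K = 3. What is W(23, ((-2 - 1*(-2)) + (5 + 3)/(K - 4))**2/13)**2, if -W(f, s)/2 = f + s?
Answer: 367236/169 ≈ 2173.0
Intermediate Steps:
K = 0 (K = -3 + 3 = 0)
W(f, s) = -2*f - 2*s (W(f, s) = -2*(f + s) = -2*f - 2*s)
W(23, ((-2 - 1*(-2)) + (5 + 3)/(K - 4))**2/13)**2 = (-2*23 - 2*((-2 - 1*(-2)) + (5 + 3)/(0 - 4))**2/13)**2 = (-46 - 2*((-2 + 2) + 8/(-4))**2/13)**2 = (-46 - 2*(0 + 8*(-1/4))**2/13)**2 = (-46 - 2*(0 - 2)**2/13)**2 = (-46 - 2*(-2)**2/13)**2 = (-46 - 8/13)**2 = (-606/13)**2 = 367236/169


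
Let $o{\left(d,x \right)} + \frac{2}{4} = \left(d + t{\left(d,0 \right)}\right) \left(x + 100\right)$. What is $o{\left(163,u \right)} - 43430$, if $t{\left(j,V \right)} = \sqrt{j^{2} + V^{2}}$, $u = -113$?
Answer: $- \frac{95337}{2} \approx -47669.0$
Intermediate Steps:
$t{\left(j,V \right)} = \sqrt{V^{2} + j^{2}}$
$o{\left(d,x \right)} = - \frac{1}{2} + \left(100 + x\right) \left(d + \sqrt{d^{2}}\right)$ ($o{\left(d,x \right)} = - \frac{1}{2} + \left(d + \sqrt{0^{2} + d^{2}}\right) \left(x + 100\right) = - \frac{1}{2} + \left(d + \sqrt{0 + d^{2}}\right) \left(100 + x\right) = - \frac{1}{2} + \left(d + \sqrt{d^{2}}\right) \left(100 + x\right) = - \frac{1}{2} + \left(100 + x\right) \left(d + \sqrt{d^{2}}\right)$)
$o{\left(163,u \right)} - 43430 = \left(- \frac{1}{2} + 100 \cdot 163 + 100 \sqrt{163^{2}} + 163 \left(-113\right) - 113 \sqrt{163^{2}}\right) - 43430 = \left(- \frac{1}{2} + 16300 + 100 \sqrt{26569} - 18419 - 113 \sqrt{26569}\right) - 43430 = \left(- \frac{1}{2} + 16300 + 100 \cdot 163 - 18419 - 18419\right) - 43430 = \left(- \frac{1}{2} + 16300 + 16300 - 18419 - 18419\right) - 43430 = - \frac{8477}{2} - 43430 = - \frac{95337}{2}$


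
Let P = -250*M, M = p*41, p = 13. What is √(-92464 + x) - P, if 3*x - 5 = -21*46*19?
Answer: 133250 + I*√887223/3 ≈ 1.3325e+5 + 313.98*I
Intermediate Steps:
M = 533 (M = 13*41 = 533)
x = -18349/3 (x = 5/3 + (-21*46*19)/3 = 5/3 + (-966*19)/3 = 5/3 + (⅓)*(-18354) = 5/3 - 6118 = -18349/3 ≈ -6116.3)
P = -133250 (P = -250*533 = -133250)
√(-92464 + x) - P = √(-92464 - 18349/3) - 1*(-133250) = √(-295741/3) + 133250 = I*√887223/3 + 133250 = 133250 + I*√887223/3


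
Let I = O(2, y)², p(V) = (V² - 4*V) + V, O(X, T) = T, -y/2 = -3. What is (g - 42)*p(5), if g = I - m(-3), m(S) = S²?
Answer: -150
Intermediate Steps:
y = 6 (y = -2*(-3) = 6)
p(V) = V² - 3*V
I = 36 (I = 6² = 36)
g = 27 (g = 36 - 1*(-3)² = 36 - 1*9 = 36 - 9 = 27)
(g - 42)*p(5) = (27 - 42)*(5*(-3 + 5)) = -75*2 = -15*10 = -150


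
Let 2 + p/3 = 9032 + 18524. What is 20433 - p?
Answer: -62229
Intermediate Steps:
p = 82662 (p = -6 + 3*(9032 + 18524) = -6 + 3*27556 = -6 + 82668 = 82662)
20433 - p = 20433 - 1*82662 = 20433 - 82662 = -62229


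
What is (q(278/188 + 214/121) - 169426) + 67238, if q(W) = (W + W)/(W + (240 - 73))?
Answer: -197876054014/1936393 ≈ -1.0219e+5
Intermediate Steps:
q(W) = 2*W/(167 + W) (q(W) = (2*W)/(W + 167) = (2*W)/(167 + W) = 2*W/(167 + W))
(q(278/188 + 214/121) - 169426) + 67238 = (2*(278/188 + 214/121)/(167 + (278/188 + 214/121)) - 169426) + 67238 = (2*(278*(1/188) + 214*(1/121))/(167 + (278*(1/188) + 214*(1/121))) - 169426) + 67238 = (2*(139/94 + 214/121)/(167 + (139/94 + 214/121)) - 169426) + 67238 = (2*(36935/11374)/(167 + 36935/11374) - 169426) + 67238 = (2*(36935/11374)/(1936393/11374) - 169426) + 67238 = (2*(36935/11374)*(11374/1936393) - 169426) + 67238 = (73870/1936393 - 169426) + 67238 = -328075246548/1936393 + 67238 = -197876054014/1936393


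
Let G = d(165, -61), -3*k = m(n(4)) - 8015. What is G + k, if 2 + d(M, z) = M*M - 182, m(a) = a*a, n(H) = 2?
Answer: 89134/3 ≈ 29711.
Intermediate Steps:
m(a) = a**2
d(M, z) = -184 + M**2 (d(M, z) = -2 + (M*M - 182) = -2 + (M**2 - 182) = -2 + (-182 + M**2) = -184 + M**2)
k = 8011/3 (k = -(2**2 - 8015)/3 = -(4 - 8015)/3 = -1/3*(-8011) = 8011/3 ≈ 2670.3)
G = 27041 (G = -184 + 165**2 = -184 + 27225 = 27041)
G + k = 27041 + 8011/3 = 89134/3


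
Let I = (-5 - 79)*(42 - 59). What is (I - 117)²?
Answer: 1718721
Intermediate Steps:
I = 1428 (I = -84*(-17) = 1428)
(I - 117)² = (1428 - 117)² = 1311² = 1718721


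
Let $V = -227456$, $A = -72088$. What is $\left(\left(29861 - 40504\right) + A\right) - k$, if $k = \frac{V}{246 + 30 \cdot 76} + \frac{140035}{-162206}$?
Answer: $- \frac{16930159543945}{204866178} \approx -82640.0$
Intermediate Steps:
$k = - \frac{18624228173}{204866178}$ ($k = - \frac{227456}{246 + 30 \cdot 76} + \frac{140035}{-162206} = - \frac{227456}{246 + 2280} + 140035 \left(- \frac{1}{162206}\right) = - \frac{227456}{2526} - \frac{140035}{162206} = \left(-227456\right) \frac{1}{2526} - \frac{140035}{162206} = - \frac{113728}{1263} - \frac{140035}{162206} = - \frac{18624228173}{204866178} \approx -90.909$)
$\left(\left(29861 - 40504\right) + A\right) - k = \left(\left(29861 - 40504\right) - 72088\right) - - \frac{18624228173}{204866178} = \left(-10643 - 72088\right) + \frac{18624228173}{204866178} = -82731 + \frac{18624228173}{204866178} = - \frac{16930159543945}{204866178}$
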